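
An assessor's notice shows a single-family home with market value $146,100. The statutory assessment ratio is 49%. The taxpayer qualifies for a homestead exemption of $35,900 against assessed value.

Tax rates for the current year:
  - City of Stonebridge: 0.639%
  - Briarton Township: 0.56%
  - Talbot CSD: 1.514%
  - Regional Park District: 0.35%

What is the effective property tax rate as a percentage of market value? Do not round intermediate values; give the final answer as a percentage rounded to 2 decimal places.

Assessed value = $146,100 × 0.49 = $71,589
Taxable value = $71,589 − $35,900 = $35,689
City of Stonebridge: $35,689 × 0.00639 = $228.05271
Briarton Township: $35,689 × 0.0056 = $199.8584
Talbot CSD: $35,689 × 0.01514 = $540.33146
Regional Park District: $35,689 × 0.0035 = $124.9115
Total tax = $1,093.15407
Effective rate = $1,093.15407 ÷ $146,100 = 0.75% of market value

0.75%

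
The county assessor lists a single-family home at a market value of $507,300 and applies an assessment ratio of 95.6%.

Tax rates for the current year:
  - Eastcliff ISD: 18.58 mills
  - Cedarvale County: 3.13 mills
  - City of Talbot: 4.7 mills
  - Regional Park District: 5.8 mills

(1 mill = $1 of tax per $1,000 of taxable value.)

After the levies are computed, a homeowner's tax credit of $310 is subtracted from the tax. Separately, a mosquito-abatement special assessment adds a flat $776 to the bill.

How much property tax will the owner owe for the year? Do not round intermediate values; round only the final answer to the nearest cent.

Assessed value = $507,300 × 0.956 = $484,978.8
Eastcliff ISD: $484,978.8 × 0.01858 = $9,010.906104
Cedarvale County: $484,978.8 × 0.00313 = $1,517.983644
City of Talbot: $484,978.8 × 0.0047 = $2,279.40036
Regional Park District: $484,978.8 × 0.0058 = $2,812.87704
Levies subtotal = $15,621.167148
After credit = $15,621.167148 − $310 = $15,311.167148
Total = $15,311.167148 + $776 = $16,087.167148

$16,087.17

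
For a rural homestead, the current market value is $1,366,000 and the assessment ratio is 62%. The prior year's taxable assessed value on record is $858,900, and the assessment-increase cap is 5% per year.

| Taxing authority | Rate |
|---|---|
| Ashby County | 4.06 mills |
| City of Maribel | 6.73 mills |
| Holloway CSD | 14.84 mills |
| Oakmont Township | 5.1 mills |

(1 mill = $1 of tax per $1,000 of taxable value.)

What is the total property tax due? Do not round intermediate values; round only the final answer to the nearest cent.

$26,025.85

Uncapped assessed value = $1,366,000 × 0.62 = $846,920
Cap limit = $858,900 × 1.05 = $901,845
Taxable assessed value = min($846,920, $901,845) = $846,920 (cap does not bind)
Ashby County: $846,920 × 0.00406 = $3,438.4952
City of Maribel: $846,920 × 0.00673 = $5,699.7716
Holloway CSD: $846,920 × 0.01484 = $12,568.2928
Oakmont Township: $846,920 × 0.0051 = $4,319.292
Total = $26,025.8516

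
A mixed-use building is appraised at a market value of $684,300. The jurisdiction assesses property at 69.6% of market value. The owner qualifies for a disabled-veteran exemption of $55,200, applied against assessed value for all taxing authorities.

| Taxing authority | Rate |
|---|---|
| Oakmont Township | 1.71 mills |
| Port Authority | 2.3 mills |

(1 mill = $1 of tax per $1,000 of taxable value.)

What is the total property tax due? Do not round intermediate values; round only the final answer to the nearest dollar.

$1,689

Assessed value = $684,300 × 0.696 = $476,272.8
Taxable value = $476,272.8 − $55,200 = $421,072.8
Oakmont Township: $421,072.8 × 0.00171 = $720.034488
Port Authority: $421,072.8 × 0.0023 = $968.46744
Total = $720.034488 + $968.46744 = $1,688.501928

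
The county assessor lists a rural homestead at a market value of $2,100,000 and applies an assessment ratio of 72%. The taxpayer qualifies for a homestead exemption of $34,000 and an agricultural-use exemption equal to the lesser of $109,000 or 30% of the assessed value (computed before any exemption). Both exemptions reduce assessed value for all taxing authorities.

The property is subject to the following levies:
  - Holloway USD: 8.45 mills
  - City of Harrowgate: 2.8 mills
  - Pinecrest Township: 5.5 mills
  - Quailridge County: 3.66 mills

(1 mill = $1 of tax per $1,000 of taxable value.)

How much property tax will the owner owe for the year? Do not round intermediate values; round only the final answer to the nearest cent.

$27,941.29

Assessed value = $2,100,000 × 0.72 = $1,512,000
Agricultural-use exemption = min($109,000, 30% × $1,512,000) = min($109,000, $453,600) = $109,000 (dollar cap binds)
Taxable value = $1,512,000 − $34,000 − $109,000 = $1,369,000
Holloway USD: $1,369,000 × 0.00845 = $11,568.05
City of Harrowgate: $1,369,000 × 0.0028 = $3,833.2
Pinecrest Township: $1,369,000 × 0.0055 = $7,529.5
Quailridge County: $1,369,000 × 0.00366 = $5,010.54
Total = $27,941.29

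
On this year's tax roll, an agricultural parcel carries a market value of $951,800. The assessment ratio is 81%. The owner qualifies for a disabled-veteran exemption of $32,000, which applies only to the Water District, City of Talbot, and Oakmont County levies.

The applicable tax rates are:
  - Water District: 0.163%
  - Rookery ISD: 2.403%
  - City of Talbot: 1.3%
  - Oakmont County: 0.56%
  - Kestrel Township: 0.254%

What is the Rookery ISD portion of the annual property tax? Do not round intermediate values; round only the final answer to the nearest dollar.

Assessed value = $951,800 × 0.81 = $770,958
Rookery ISD taxable value = $770,958 (exemption does not apply)
Rookery ISD levy = $770,958 × 0.02403 = $18,526.12074

$18,526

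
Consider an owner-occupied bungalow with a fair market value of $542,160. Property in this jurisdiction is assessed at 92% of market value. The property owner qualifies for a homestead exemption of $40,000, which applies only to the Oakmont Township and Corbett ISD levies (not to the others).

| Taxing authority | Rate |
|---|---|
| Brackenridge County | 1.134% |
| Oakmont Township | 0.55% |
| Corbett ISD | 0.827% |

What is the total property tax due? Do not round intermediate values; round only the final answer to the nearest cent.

$11,973.75

Assessed value = $542,160 × 0.92 = $498,787.2
Brackenridge County: $498,787.2 × 0.01134 = $5,656.246848
Oakmont Township: ($498,787.2 − $40,000) × 0.0055 = $458,787.2 × 0.0055 = $2,523.3296
Corbett ISD: ($498,787.2 − $40,000) × 0.00827 = $458,787.2 × 0.00827 = $3,794.170144
Total = $11,973.746592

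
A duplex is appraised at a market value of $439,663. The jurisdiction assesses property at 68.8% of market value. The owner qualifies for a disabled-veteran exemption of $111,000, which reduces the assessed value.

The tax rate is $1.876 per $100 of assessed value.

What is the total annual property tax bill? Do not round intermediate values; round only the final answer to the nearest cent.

Assessed value = $439,663 × 0.688 = $302,488.144
Taxable value = $302,488.144 − $111,000 = $191,488.144
Tax = $191,488.144 × 0.01876 = $3,592.31758144

$3,592.32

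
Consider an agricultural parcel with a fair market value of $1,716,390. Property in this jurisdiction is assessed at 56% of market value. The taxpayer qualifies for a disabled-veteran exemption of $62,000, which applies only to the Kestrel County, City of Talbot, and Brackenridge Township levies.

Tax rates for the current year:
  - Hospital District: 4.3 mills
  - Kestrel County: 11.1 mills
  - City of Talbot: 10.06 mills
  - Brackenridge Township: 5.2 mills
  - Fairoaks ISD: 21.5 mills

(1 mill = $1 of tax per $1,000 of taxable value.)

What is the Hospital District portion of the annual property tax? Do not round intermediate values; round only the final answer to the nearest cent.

$4,133.07

Assessed value = $1,716,390 × 0.56 = $961,178.4
Hospital District taxable value = $961,178.4 (exemption does not apply)
Hospital District levy = $961,178.4 × 0.0043 = $4,133.06712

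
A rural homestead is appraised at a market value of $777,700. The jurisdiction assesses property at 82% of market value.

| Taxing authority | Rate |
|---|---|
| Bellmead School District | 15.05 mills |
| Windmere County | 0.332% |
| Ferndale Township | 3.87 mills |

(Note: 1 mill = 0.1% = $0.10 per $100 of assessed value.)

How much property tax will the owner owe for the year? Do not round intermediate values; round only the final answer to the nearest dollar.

Assessed value = $777,700 × 0.82 = $637,714
Bellmead School District: $637,714 × 0.01505 = $9,597.5957
Windmere County: $637,714 × 0.00332 = $2,117.21048
Ferndale Township: $637,714 × 0.00387 = $2,467.95318
Total = $14,182.75936

$14,183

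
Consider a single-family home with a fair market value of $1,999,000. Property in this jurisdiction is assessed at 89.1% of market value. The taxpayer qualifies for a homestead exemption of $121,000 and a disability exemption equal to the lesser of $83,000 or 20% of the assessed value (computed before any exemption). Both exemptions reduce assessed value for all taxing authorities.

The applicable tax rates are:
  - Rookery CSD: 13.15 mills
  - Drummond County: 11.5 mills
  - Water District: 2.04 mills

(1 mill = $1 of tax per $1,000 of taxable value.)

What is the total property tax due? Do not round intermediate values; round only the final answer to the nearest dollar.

Assessed value = $1,999,000 × 0.891 = $1,781,109
Disability exemption = min($83,000, 20% × $1,781,109) = min($83,000, $356,221.8) = $83,000 (dollar cap binds)
Taxable value = $1,781,109 − $121,000 − $83,000 = $1,577,109
Rookery CSD: $1,577,109 × 0.01315 = $20,738.98335
Drummond County: $1,577,109 × 0.0115 = $18,136.7535
Water District: $1,577,109 × 0.00204 = $3,217.30236
Total = $42,093.03921

$42,093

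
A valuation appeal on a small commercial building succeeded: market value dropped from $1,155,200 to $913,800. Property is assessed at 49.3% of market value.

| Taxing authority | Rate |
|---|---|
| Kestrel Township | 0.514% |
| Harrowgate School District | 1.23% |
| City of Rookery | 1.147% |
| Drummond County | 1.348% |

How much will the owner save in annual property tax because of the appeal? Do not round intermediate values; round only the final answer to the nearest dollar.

Old assessed value = $1,155,200 × 0.493 = $569,513.6
New assessed value = $913,800 × 0.493 = $450,503.4
Combined rate = 0.00514 + 0.0123 + 0.01147 + 0.01348 = 0.04239
Old tax = $569,513.6 × 0.04239 = $24,141.681504
New tax = $450,503.4 × 0.04239 = $19,096.839126
Reduction = $24,141.681504 − $19,096.839126 = $5,044.842378

$5,045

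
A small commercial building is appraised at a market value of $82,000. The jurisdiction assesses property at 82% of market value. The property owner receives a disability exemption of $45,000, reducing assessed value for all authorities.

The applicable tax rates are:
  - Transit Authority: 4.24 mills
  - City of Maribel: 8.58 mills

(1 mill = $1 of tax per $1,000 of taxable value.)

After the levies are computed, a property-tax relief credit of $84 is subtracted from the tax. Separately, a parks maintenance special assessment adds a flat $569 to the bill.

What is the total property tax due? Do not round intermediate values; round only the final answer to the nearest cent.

$770.12

Assessed value = $82,000 × 0.82 = $67,240
Taxable value = $67,240 − $45,000 = $22,240
Transit Authority: $22,240 × 0.00424 = $94.2976
City of Maribel: $22,240 × 0.00858 = $190.8192
Levies subtotal = $285.1168
After credit = $285.1168 − $84 = $201.1168
Total = $201.1168 + $569 = $770.1168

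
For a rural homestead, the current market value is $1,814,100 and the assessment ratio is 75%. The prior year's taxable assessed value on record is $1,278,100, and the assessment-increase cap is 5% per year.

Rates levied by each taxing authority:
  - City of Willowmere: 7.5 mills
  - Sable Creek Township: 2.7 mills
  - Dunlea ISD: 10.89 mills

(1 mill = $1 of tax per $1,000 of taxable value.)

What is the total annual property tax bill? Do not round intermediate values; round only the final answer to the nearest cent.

Uncapped assessed value = $1,814,100 × 0.75 = $1,360,575
Cap limit = $1,278,100 × 1.05 = $1,342,005
Taxable assessed value = min($1,360,575, $1,342,005) = $1,342,005 (cap binds)
City of Willowmere: $1,342,005 × 0.0075 = $10,065.0375
Sable Creek Township: $1,342,005 × 0.0027 = $3,623.4135
Dunlea ISD: $1,342,005 × 0.01089 = $14,614.43445
Total = $28,302.88545

$28,302.89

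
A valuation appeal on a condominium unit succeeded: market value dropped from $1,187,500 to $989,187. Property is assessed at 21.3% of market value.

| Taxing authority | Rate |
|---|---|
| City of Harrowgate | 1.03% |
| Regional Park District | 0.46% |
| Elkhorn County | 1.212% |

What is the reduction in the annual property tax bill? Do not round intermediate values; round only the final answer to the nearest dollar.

Old assessed value = $1,187,500 × 0.213 = $252,937.5
New assessed value = $989,187 × 0.213 = $210,696.831
Combined rate = 0.0103 + 0.0046 + 0.01212 = 0.02702
Old tax = $252,937.5 × 0.02702 = $6,834.37125
New tax = $210,696.831 × 0.02702 = $5,693.02837362
Reduction = $6,834.37125 − $5,693.02837362 = $1,141.34287638

$1,141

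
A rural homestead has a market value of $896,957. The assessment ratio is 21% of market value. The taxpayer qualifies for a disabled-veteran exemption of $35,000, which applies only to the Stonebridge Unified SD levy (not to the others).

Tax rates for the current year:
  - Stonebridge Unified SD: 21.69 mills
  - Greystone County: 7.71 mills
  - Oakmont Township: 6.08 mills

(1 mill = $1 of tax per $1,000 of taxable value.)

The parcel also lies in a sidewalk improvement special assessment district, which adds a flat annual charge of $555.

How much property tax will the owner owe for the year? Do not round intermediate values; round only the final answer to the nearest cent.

Assessed value = $896,957 × 0.21 = $188,360.97
Stonebridge Unified SD: ($188,360.97 − $35,000) × 0.02169 = $153,360.97 × 0.02169 = $3,326.3994393
Greystone County: $188,360.97 × 0.00771 = $1,452.2630787
Oakmont Township: $188,360.97 × 0.00608 = $1,145.2346976
Levies subtotal = $5,923.8972156
Total = $5,923.8972156 + $555 = $6,478.8972156

$6,478.90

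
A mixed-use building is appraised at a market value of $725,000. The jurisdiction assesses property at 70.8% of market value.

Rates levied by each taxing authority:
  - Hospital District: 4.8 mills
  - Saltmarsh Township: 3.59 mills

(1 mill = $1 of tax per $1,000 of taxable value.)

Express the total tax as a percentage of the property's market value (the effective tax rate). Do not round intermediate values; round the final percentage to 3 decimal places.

0.594%

Assessed value = $725,000 × 0.708 = $513,300
Hospital District: $513,300 × 0.0048 = $2,463.84
Saltmarsh Township: $513,300 × 0.00359 = $1,842.747
Total tax = $4,306.587
Effective rate = $4,306.587 ÷ $725,000 = 0.594% of market value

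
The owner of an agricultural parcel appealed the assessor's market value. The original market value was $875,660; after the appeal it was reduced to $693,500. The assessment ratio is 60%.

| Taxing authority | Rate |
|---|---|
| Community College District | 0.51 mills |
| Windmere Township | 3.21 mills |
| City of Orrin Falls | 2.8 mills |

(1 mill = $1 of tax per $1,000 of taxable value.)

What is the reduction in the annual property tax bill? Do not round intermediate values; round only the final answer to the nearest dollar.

$713

Old assessed value = $875,660 × 0.6 = $525,396
New assessed value = $693,500 × 0.6 = $416,100
Combined rate = 0.00051 + 0.00321 + 0.0028 = 0.00652
Old tax = $525,396 × 0.00652 = $3,425.58192
New tax = $416,100 × 0.00652 = $2,712.972
Reduction = $3,425.58192 − $2,712.972 = $712.60992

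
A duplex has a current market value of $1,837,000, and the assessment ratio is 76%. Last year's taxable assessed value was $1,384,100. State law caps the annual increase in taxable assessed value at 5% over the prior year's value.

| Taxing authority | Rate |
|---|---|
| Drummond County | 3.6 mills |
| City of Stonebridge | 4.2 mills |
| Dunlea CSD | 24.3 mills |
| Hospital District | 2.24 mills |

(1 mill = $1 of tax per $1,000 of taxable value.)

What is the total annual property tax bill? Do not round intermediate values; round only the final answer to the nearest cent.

$47,942.76

Uncapped assessed value = $1,837,000 × 0.76 = $1,396,120
Cap limit = $1,384,100 × 1.05 = $1,453,305
Taxable assessed value = min($1,396,120, $1,453,305) = $1,396,120 (cap does not bind)
Drummond County: $1,396,120 × 0.0036 = $5,026.032
City of Stonebridge: $1,396,120 × 0.0042 = $5,863.704
Dunlea CSD: $1,396,120 × 0.0243 = $33,925.716
Hospital District: $1,396,120 × 0.00224 = $3,127.3088
Total = $47,942.7608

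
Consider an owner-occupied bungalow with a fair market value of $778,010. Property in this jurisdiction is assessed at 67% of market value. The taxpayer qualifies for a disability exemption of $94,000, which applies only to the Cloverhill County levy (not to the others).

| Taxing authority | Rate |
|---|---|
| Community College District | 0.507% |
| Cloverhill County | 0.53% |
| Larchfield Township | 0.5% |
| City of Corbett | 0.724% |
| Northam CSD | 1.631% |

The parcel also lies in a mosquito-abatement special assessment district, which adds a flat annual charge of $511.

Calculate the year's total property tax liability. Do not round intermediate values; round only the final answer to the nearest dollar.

$20,300

Assessed value = $778,010 × 0.67 = $521,266.7
Community College District: $521,266.7 × 0.00507 = $2,642.822169
Cloverhill County: ($521,266.7 − $94,000) × 0.0053 = $427,266.7 × 0.0053 = $2,264.51351
Larchfield Township: $521,266.7 × 0.005 = $2,606.3335
City of Corbett: $521,266.7 × 0.00724 = $3,773.970908
Northam CSD: $521,266.7 × 0.01631 = $8,501.859877
Levies subtotal = $19,789.499964
Total = $19,789.499964 + $511 = $20,300.499964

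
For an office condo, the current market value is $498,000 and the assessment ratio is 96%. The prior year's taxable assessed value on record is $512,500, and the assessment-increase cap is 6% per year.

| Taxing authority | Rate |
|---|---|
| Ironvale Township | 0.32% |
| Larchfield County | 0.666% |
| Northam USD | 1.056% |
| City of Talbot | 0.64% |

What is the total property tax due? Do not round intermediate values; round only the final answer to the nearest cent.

$12,822.11

Uncapped assessed value = $498,000 × 0.96 = $478,080
Cap limit = $512,500 × 1.06 = $543,250
Taxable assessed value = min($478,080, $543,250) = $478,080 (cap does not bind)
Ironvale Township: $478,080 × 0.0032 = $1,529.856
Larchfield County: $478,080 × 0.00666 = $3,184.0128
Northam USD: $478,080 × 0.01056 = $5,048.5248
City of Talbot: $478,080 × 0.0064 = $3,059.712
Total = $12,822.1056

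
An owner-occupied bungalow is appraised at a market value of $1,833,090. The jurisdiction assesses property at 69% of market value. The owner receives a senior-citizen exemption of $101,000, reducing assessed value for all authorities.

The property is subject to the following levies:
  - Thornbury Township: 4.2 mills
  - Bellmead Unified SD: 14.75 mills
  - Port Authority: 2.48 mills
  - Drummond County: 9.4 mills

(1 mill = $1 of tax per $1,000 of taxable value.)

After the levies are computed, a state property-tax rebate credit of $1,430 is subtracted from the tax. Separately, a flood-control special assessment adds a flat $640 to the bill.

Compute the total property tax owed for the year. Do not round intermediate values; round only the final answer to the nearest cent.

$35,090.94

Assessed value = $1,833,090 × 0.69 = $1,264,832.1
Taxable value = $1,264,832.1 − $101,000 = $1,163,832.1
Thornbury Township: $1,163,832.1 × 0.0042 = $4,888.09482
Bellmead Unified SD: $1,163,832.1 × 0.01475 = $17,166.523475
Port Authority: $1,163,832.1 × 0.00248 = $2,886.303608
Drummond County: $1,163,832.1 × 0.0094 = $10,940.02174
Levies subtotal = $35,880.943643
After credit = $35,880.943643 − $1,430 = $34,450.943643
Total = $34,450.943643 + $640 = $35,090.943643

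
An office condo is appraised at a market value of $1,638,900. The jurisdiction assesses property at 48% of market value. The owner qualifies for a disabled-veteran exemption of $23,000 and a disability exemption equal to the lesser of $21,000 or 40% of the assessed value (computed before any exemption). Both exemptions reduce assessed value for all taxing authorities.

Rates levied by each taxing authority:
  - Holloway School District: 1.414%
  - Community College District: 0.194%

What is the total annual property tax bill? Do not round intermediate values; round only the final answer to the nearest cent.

$11,942.17

Assessed value = $1,638,900 × 0.48 = $786,672
Disability exemption = min($21,000, 40% × $786,672) = min($21,000, $314,668.8) = $21,000 (dollar cap binds)
Taxable value = $786,672 − $23,000 − $21,000 = $742,672
Holloway School District: $742,672 × 0.01414 = $10,501.38208
Community College District: $742,672 × 0.00194 = $1,440.78368
Total = $11,942.16576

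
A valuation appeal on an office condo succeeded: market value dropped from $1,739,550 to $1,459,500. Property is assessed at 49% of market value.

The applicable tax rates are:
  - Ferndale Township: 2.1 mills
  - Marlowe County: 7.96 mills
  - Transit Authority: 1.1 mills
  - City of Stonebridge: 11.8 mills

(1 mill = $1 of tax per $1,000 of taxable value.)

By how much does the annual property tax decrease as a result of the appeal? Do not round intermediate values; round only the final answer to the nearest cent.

$3,150.67

Old assessed value = $1,739,550 × 0.49 = $852,379.5
New assessed value = $1,459,500 × 0.49 = $715,155
Combined rate = 0.0021 + 0.00796 + 0.0011 + 0.0118 = 0.02296
Old tax = $852,379.5 × 0.02296 = $19,570.63332
New tax = $715,155 × 0.02296 = $16,419.9588
Reduction = $19,570.63332 − $16,419.9588 = $3,150.67452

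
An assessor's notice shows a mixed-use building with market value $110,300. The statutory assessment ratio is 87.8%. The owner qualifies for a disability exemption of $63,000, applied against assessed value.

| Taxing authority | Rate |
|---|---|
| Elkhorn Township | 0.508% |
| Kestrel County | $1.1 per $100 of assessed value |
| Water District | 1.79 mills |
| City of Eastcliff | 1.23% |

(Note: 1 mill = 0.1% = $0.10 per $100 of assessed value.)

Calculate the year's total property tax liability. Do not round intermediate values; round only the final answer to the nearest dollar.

Assessed value = $110,300 × 0.878 = $96,843.4
Taxable value = $96,843.4 − $63,000 = $33,843.4
Elkhorn Township: $33,843.4 × 0.00508 = $171.924472
Kestrel County: $33,843.4 × 0.011 = $372.2774
Water District: $33,843.4 × 0.00179 = $60.579686
City of Eastcliff: $33,843.4 × 0.0123 = $416.27382
Total = $1,021.055378

$1,021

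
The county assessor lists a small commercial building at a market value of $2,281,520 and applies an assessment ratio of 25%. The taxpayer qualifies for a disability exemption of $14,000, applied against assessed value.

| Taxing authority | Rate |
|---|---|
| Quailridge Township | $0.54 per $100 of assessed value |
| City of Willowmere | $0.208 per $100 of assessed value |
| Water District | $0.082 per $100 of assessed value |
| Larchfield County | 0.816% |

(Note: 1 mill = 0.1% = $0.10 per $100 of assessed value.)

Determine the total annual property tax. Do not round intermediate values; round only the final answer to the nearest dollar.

$9,158

Assessed value = $2,281,520 × 0.25 = $570,380
Taxable value = $570,380 − $14,000 = $556,380
Quailridge Township: $556,380 × 0.0054 = $3,004.452
City of Willowmere: $556,380 × 0.00208 = $1,157.2704
Water District: $556,380 × 0.00082 = $456.2316
Larchfield County: $556,380 × 0.00816 = $4,540.0608
Total = $9,158.0148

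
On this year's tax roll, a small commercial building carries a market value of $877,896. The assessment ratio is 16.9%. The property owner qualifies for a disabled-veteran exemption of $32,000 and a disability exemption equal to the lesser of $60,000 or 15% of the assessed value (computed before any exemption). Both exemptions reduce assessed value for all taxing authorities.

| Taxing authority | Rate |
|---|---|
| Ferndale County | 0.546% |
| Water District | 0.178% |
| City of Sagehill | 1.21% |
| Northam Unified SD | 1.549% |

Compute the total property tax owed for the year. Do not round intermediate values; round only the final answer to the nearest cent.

Assessed value = $877,896 × 0.169 = $148,364.424
Disability exemption = min($60,000, 15% × $148,364.424) = min($60,000, $22,254.6636) = $22,254.6636 (percentage binds)
Taxable value = $148,364.424 − $32,000 − $22,254.6636 = $94,109.7604
Ferndale County: $94,109.7604 × 0.00546 = $513.839291784
Water District: $94,109.7604 × 0.00178 = $167.515373512
City of Sagehill: $94,109.7604 × 0.0121 = $1,138.72810084
Northam Unified SD: $94,109.7604 × 0.01549 = $1,457.760188596
Total = $3,277.842954732

$3,277.84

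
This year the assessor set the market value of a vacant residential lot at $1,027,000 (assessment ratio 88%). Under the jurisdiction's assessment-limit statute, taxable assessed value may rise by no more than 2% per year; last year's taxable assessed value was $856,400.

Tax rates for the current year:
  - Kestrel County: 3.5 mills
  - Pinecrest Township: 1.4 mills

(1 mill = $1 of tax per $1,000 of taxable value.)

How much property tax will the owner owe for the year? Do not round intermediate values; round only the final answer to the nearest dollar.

$4,280

Uncapped assessed value = $1,027,000 × 0.88 = $903,760
Cap limit = $856,400 × 1.02 = $873,528
Taxable assessed value = min($903,760, $873,528) = $873,528 (cap binds)
Kestrel County: $873,528 × 0.0035 = $3,057.348
Pinecrest Township: $873,528 × 0.0014 = $1,222.9392
Total = $4,280.2872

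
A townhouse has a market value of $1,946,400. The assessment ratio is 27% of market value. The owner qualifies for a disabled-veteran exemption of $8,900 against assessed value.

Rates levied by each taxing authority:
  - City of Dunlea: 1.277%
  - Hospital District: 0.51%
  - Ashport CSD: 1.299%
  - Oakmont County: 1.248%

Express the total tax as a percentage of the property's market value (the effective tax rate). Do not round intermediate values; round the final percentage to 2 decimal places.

Assessed value = $1,946,400 × 0.27 = $525,528
Taxable value = $525,528 − $8,900 = $516,628
City of Dunlea: $516,628 × 0.01277 = $6,597.33956
Hospital District: $516,628 × 0.0051 = $2,634.8028
Ashport CSD: $516,628 × 0.01299 = $6,710.99772
Oakmont County: $516,628 × 0.01248 = $6,447.51744
Total tax = $22,390.65752
Effective rate = $22,390.65752 ÷ $1,946,400 = 1.15% of market value

1.15%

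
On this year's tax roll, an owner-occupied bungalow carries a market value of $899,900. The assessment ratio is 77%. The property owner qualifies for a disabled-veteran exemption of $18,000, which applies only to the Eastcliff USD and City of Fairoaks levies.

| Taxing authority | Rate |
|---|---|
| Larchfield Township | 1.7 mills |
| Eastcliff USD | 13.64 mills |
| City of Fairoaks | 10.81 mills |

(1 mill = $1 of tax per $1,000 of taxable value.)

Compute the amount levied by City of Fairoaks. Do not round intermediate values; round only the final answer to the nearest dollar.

$7,296

Assessed value = $899,900 × 0.77 = $692,923
City of Fairoaks taxable value = $692,923 − $18,000 = $674,923
City of Fairoaks levy = $674,923 × 0.01081 = $7,295.91763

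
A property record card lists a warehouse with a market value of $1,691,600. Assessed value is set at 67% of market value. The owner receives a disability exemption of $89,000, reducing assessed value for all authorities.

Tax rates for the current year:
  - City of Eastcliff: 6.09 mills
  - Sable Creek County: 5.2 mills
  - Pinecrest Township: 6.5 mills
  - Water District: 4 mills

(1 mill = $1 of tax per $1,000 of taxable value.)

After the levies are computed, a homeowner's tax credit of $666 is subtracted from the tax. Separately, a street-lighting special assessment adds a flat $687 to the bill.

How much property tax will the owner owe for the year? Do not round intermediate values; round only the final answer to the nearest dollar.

Assessed value = $1,691,600 × 0.67 = $1,133,372
Taxable value = $1,133,372 − $89,000 = $1,044,372
City of Eastcliff: $1,044,372 × 0.00609 = $6,360.22548
Sable Creek County: $1,044,372 × 0.0052 = $5,430.7344
Pinecrest Township: $1,044,372 × 0.0065 = $6,788.418
Water District: $1,044,372 × 0.004 = $4,177.488
Levies subtotal = $22,756.86588
After credit = $22,756.86588 − $666 = $22,090.86588
Total = $22,090.86588 + $687 = $22,777.86588

$22,778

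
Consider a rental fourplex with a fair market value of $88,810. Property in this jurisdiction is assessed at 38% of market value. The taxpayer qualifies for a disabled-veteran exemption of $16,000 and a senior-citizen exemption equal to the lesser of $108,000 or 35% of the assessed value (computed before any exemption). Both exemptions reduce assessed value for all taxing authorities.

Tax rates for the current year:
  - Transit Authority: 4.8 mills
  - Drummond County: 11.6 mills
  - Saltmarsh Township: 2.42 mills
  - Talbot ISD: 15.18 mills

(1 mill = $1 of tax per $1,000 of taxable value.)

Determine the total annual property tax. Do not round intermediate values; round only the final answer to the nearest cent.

$201.83

Assessed value = $88,810 × 0.38 = $33,747.8
Senior-citizen exemption = min($108,000, 35% × $33,747.8) = min($108,000, $11,811.73) = $11,811.73 (percentage binds)
Taxable value = $33,747.8 − $16,000 − $11,811.73 = $5,936.07
Transit Authority: $5,936.07 × 0.0048 = $28.493136
Drummond County: $5,936.07 × 0.0116 = $68.858412
Saltmarsh Township: $5,936.07 × 0.00242 = $14.3652894
Talbot ISD: $5,936.07 × 0.01518 = $90.1095426
Total = $201.82638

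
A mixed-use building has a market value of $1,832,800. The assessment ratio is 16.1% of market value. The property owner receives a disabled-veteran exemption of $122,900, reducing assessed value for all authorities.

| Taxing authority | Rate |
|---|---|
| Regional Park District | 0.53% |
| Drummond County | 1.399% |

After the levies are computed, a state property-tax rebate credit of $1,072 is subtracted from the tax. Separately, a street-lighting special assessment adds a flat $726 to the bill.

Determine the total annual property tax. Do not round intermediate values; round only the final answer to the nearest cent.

Assessed value = $1,832,800 × 0.161 = $295,080.8
Taxable value = $295,080.8 − $122,900 = $172,180.8
Regional Park District: $172,180.8 × 0.0053 = $912.55824
Drummond County: $172,180.8 × 0.01399 = $2,408.809392
Levies subtotal = $3,321.367632
After credit = $3,321.367632 − $1,072 = $2,249.367632
Total = $2,249.367632 + $726 = $2,975.367632

$2,975.37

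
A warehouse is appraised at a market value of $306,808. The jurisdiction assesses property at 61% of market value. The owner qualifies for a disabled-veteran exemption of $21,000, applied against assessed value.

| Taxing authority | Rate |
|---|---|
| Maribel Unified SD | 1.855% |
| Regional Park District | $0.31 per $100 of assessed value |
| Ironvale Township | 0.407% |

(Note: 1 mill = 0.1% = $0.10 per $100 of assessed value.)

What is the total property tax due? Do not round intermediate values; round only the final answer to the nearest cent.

$4,273.45

Assessed value = $306,808 × 0.61 = $187,152.88
Taxable value = $187,152.88 − $21,000 = $166,152.88
Maribel Unified SD: $166,152.88 × 0.01855 = $3,082.135924
Regional Park District: $166,152.88 × 0.0031 = $515.073928
Ironvale Township: $166,152.88 × 0.00407 = $676.2422216
Total = $4,273.4520736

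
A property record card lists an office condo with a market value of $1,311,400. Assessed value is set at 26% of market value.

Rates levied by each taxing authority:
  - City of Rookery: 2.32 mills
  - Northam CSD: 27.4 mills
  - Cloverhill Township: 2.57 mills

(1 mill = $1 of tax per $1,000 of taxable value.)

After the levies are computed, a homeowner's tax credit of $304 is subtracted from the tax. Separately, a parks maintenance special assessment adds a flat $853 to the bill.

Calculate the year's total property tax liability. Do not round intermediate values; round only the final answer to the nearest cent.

$11,558.73

Assessed value = $1,311,400 × 0.26 = $340,964
City of Rookery: $340,964 × 0.00232 = $791.03648
Northam CSD: $340,964 × 0.0274 = $9,342.4136
Cloverhill Township: $340,964 × 0.00257 = $876.27748
Levies subtotal = $11,009.72756
After credit = $11,009.72756 − $304 = $10,705.72756
Total = $10,705.72756 + $853 = $11,558.72756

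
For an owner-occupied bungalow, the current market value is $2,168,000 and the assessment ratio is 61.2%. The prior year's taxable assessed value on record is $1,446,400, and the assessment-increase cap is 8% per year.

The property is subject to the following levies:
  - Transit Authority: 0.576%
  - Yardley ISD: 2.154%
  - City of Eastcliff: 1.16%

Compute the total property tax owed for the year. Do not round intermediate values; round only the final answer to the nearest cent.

Uncapped assessed value = $2,168,000 × 0.612 = $1,326,816
Cap limit = $1,446,400 × 1.08 = $1,562,112
Taxable assessed value = min($1,326,816, $1,562,112) = $1,326,816 (cap does not bind)
Transit Authority: $1,326,816 × 0.00576 = $7,642.46016
Yardley ISD: $1,326,816 × 0.02154 = $28,579.61664
City of Eastcliff: $1,326,816 × 0.0116 = $15,391.0656
Total = $51,613.1424

$51,613.14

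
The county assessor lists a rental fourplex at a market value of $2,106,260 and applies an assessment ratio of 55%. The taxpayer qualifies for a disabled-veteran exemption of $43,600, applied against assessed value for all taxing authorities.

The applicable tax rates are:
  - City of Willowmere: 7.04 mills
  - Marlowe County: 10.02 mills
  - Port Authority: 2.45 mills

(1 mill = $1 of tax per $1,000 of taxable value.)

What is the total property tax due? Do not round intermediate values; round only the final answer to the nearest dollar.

Assessed value = $2,106,260 × 0.55 = $1,158,443
Taxable value = $1,158,443 − $43,600 = $1,114,843
City of Willowmere: $1,114,843 × 0.00704 = $7,848.49472
Marlowe County: $1,114,843 × 0.01002 = $11,170.72686
Port Authority: $1,114,843 × 0.00245 = $2,731.36535
Total = $7,848.49472 + $11,170.72686 + $2,731.36535 = $21,750.58693

$21,751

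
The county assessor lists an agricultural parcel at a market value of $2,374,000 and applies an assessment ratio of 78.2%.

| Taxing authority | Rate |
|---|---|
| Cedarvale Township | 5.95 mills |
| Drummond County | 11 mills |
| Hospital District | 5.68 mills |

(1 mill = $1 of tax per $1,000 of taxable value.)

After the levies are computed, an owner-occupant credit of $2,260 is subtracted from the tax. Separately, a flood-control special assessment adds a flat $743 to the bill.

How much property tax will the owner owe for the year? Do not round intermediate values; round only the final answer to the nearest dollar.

Assessed value = $2,374,000 × 0.782 = $1,856,468
Cedarvale Township: $1,856,468 × 0.00595 = $11,045.9846
Drummond County: $1,856,468 × 0.011 = $20,421.148
Hospital District: $1,856,468 × 0.00568 = $10,544.73824
Levies subtotal = $42,011.87084
After credit = $42,011.87084 − $2,260 = $39,751.87084
Total = $39,751.87084 + $743 = $40,494.87084

$40,495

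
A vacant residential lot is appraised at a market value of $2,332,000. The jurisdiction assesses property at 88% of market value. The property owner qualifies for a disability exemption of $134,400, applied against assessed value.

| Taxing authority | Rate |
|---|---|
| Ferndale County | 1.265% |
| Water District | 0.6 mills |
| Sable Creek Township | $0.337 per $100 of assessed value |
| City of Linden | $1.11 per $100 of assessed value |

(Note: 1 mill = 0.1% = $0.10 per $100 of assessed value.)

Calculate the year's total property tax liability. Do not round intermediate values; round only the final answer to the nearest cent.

$53,160.31

Assessed value = $2,332,000 × 0.88 = $2,052,160
Taxable value = $2,052,160 − $134,400 = $1,917,760
Ferndale County: $1,917,760 × 0.01265 = $24,259.664
Water District: $1,917,760 × 0.0006 = $1,150.656
Sable Creek Township: $1,917,760 × 0.00337 = $6,462.8512
City of Linden: $1,917,760 × 0.0111 = $21,287.136
Total = $53,160.3072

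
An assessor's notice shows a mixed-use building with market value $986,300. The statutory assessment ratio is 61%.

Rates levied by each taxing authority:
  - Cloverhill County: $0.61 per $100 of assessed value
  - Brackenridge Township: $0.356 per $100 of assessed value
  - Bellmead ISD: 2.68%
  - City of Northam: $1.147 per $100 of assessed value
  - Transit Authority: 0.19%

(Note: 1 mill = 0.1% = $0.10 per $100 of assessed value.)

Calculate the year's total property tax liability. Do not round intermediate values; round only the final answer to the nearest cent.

Assessed value = $986,300 × 0.61 = $601,643
Cloverhill County: $601,643 × 0.0061 = $3,670.0223
Brackenridge Township: $601,643 × 0.00356 = $2,141.84908
Bellmead ISD: $601,643 × 0.0268 = $16,124.0324
City of Northam: $601,643 × 0.01147 = $6,900.84521
Transit Authority: $601,643 × 0.0019 = $1,143.1217
Total = $29,979.87069

$29,979.87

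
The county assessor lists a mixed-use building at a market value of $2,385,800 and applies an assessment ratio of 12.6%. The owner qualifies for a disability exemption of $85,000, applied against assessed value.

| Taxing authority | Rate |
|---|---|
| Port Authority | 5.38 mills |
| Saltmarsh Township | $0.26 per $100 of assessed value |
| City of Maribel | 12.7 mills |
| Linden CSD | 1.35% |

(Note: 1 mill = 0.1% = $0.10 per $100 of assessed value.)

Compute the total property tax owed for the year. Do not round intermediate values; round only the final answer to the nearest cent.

Assessed value = $2,385,800 × 0.126 = $300,610.8
Taxable value = $300,610.8 − $85,000 = $215,610.8
Port Authority: $215,610.8 × 0.00538 = $1,159.986104
Saltmarsh Township: $215,610.8 × 0.0026 = $560.58808
City of Maribel: $215,610.8 × 0.0127 = $2,738.25716
Linden CSD: $215,610.8 × 0.0135 = $2,910.7458
Total = $7,369.577144

$7,369.58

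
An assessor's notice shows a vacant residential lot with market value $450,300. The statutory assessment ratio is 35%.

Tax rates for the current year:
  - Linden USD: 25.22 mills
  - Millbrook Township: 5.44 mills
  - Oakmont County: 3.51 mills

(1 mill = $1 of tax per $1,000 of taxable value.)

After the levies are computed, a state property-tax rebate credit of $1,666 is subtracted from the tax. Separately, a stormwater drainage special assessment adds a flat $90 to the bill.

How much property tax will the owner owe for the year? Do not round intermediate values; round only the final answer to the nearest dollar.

$3,809

Assessed value = $450,300 × 0.35 = $157,605
Linden USD: $157,605 × 0.02522 = $3,974.7981
Millbrook Township: $157,605 × 0.00544 = $857.3712
Oakmont County: $157,605 × 0.00351 = $553.19355
Levies subtotal = $5,385.36285
After credit = $5,385.36285 − $1,666 = $3,719.36285
Total = $3,719.36285 + $90 = $3,809.36285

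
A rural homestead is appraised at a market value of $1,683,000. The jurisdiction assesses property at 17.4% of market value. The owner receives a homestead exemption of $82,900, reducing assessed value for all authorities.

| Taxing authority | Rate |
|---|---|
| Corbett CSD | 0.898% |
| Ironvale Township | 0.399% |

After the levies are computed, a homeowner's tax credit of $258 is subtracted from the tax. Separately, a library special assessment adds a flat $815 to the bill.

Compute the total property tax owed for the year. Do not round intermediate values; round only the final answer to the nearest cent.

$3,279.95

Assessed value = $1,683,000 × 0.174 = $292,842
Taxable value = $292,842 − $82,900 = $209,942
Corbett CSD: $209,942 × 0.00898 = $1,885.27916
Ironvale Township: $209,942 × 0.00399 = $837.66858
Levies subtotal = $2,722.94774
After credit = $2,722.94774 − $258 = $2,464.94774
Total = $2,464.94774 + $815 = $3,279.94774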